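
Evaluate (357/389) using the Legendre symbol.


p = 389 is prime, so compute (357/389) with the reciprocity algorithm (Jacobi-symbol steps: pull out 2s via (2/n), flip via reciprocity, reduce):
  reciprocity: (357/389) -> +(389/357)
  reduce: (32/357)
  pull out 2: (2/357) = -1  (since 357 mod 8 = 5)
  pull out 2: (2/357) = -1  (since 357 mod 8 = 5)
  pull out 2: (2/357) = -1  (since 357 mod 8 = 5)
  pull out 2: (2/357) = -1  (since 357 mod 8 = 5)
  pull out 2: (2/357) = -1  (since 357 mod 8 = 5)
  (1/357) = 1
Product of signs = -1
(357/389) = -1

-1


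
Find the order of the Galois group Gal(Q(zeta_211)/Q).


|Gal(Q(zeta_211)/Q)| = phi(211)
= 210

210


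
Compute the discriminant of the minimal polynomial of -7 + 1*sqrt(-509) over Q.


The element -7 + 1*sqrt(-509) has minimal polynomial:
x^2 + 14*x + 558
Discriminant = (14)^2 - 4*(558)
= 196 - 2232
= -2036

-2036


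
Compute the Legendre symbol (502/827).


p = 827 is prime, so compute (502/827) with the reciprocity algorithm (Jacobi-symbol steps: pull out 2s via (2/n), flip via reciprocity, reduce):
  pull out 2: (2/827) = -1  (since 827 mod 8 = 3)
  reciprocity: (251/827) -> -(827/251)
  reduce: (74/251)
  pull out 2: (2/251) = -1  (since 251 mod 8 = 3)
  reciprocity: (37/251) -> +(251/37)
  reduce: (29/37)
  reciprocity: (29/37) -> +(37/29)
  reduce: (8/29)
  pull out 2: (2/29) = -1  (since 29 mod 8 = 5)
  pull out 2: (2/29) = -1  (since 29 mod 8 = 5)
  pull out 2: (2/29) = -1  (since 29 mod 8 = 5)
  (1/29) = 1
Product of signs = 1
(502/827) = 1

1


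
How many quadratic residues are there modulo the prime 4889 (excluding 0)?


For prime p, the number of non-zero quadratic residues is (p-1)/2.
= (4889-1)/2
= 2444

2444


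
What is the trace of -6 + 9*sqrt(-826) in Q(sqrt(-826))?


Tr(a + b*sqrt(d)) = (a + b*sqrt(d)) + (a - b*sqrt(d)) = 2a
= 2 * (-6)
= -12

-12


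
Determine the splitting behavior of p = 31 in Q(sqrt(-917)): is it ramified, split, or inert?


K = Q(sqrt(-917)). Since d mod 4 = 3, disc(K) = -3668.
Check p | disc: -3668 mod 31 = 21.
p does not divide disc. Compute Legendre symbol (d/p):
13^((31-1)/2) mod 31 = -1
(d/p) = -1, so p is inert: (p) stays prime with e=1, f=2, g=1.
Therefore p is inert.

inert


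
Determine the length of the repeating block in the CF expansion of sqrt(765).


Run the CF algorithm for sqrt(765).
a_0 = floor(sqrt(765)) = 27; set m_0=0, q_0=1.
Recurrence: m' = q*a - m,  q' = (d - m'^2)/q,  a' = floor((a_0 + m')/q').
  step 1: m=27, q=36, a=1
  step 2: m=9, q=19, a=1
  step 3: m=10, q=35, a=1
  step 4: m=25, q=4, a=13
  step 5: m=27, q=9, a=6
  step 6: m=27, q=4, a=13
  step 7: m=25, q=35, a=1
  step 8: m=10, q=19, a=1
  step 9: m=9, q=36, a=1
  step 10: m=27, q=1, a=54
a_10 = 2*a_0 = 54, so the period closes here.
sqrt(765) = [27; 1, 1, 1, 13, 6, 13, 1, 1, 1, 54]
Period length = 10

10


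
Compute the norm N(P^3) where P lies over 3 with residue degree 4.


N(P^a) = p^(a*f)
= 3^(3*4)
= 3^12
= 531441

531441


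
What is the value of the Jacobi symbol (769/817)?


Compute (769/817) via quadratic reciprocity:
  reciprocity: (769/817) -> +(817/769)
  reduce: (48/769)
  pull out 2: (2/769) = +1  (since 769 mod 8 = 1)
  pull out 2: (2/769) = +1  (since 769 mod 8 = 1)
  pull out 2: (2/769) = +1  (since 769 mod 8 = 1)
  pull out 2: (2/769) = +1  (since 769 mod 8 = 1)
  reciprocity: (3/769) -> +(769/3)
  reduce: (1/3)
  (1/3) = 1
Product of signs = 1

1


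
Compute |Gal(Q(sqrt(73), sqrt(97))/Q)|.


The 2 square roots of distinct primes are multiplicatively independent over Q,
so [K:Q] = 2^2 and Gal(K/Q) is isomorphic to (Z/2Z)^2.
|Gal| = 2^2 = 4

4


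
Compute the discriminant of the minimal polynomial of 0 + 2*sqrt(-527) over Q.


The element 0 + 2*sqrt(-527) has minimal polynomial:
x^2 + 0*x + 2108
Discriminant = (0)^2 - 4*(2108)
= 0 - 8432
= -8432

-8432


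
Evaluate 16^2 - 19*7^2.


x^2 - d*y^2
= 16^2 - 19*7^2
= 256 - 931
= -675

-675


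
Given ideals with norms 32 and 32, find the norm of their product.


N(IJ) = N(I) * N(J)
= 32 * 32
= 1024

1024


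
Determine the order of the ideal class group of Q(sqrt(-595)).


K = Q(sqrt(-595)). d mod 4 = 1, so D = disc(K) = d = -595
h(K) equals the number of primitive reduced positive-definite forms (a, b, c) = a*x^2 + b*x*y + c*y^2 with b^2 - 4ac = D,
where reduced means |b| <= a <= c, with b >= 0 whenever |b| = a or a = c, and primitive means gcd(a, b, c) = 1.
Reduced forces 3a^2 <= |D| = 595, so 1 <= a <= 14; b must have the parity of D, and c = (b^2 - D)/(4a) must be an integer >= a.
Enumerate a = 1..14, b in [-a, a]:
  a=1: (1, 1, 149)  [1]
  a=2..4: none
  a=5: (5, 5, 31)  [1]
  a=6: none
  a=7: (7, 7, 23)  [1]
  a=8..12: none
  a=13: (13, 9, 13)  [1]
  a=14: none
Total reduced forms: 1 + 1 + 1 + 1 = 4
h = 4

4


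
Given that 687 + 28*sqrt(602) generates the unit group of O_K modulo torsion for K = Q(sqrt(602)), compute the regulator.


epsilon = 687 + 28*sqrt(602)
= 1373.9993
R = ln(1373.9993)
= 7.2255

7.2255


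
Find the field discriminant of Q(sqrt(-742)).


For K = Q(sqrt(d)) with d squarefree: disc(K) = d if d = 1 mod 4, and disc(K) = 4d if d = 2 or 3 mod 4.
Here d = -742, and d mod 4 = 2.
d = 2 mod 4, not 1 (O_K = Z[sqrt(d)]), so disc(K) = 4d = 4 * (-742) = -2968

-2968


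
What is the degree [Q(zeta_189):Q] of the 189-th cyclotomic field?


The degree equals Euler's totient phi(189).
189 = 3^3 * 7
phi(189) = 108

108


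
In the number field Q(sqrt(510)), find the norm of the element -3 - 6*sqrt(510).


N(a + b*sqrt(d)) = a^2 - d*b^2
= (-3)^2 - (510)*(-6)^2
= 9 - 18360
= -18351

-18351


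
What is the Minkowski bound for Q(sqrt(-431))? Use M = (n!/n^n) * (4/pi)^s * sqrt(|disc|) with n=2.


d = -431, d mod 4 = 1, so disc(K) = d = -431; |disc(K)| = 431
Imaginary quadratic field, so n = 2, s = r2 = 1, r1 = 0
M = (n!/n^n) * (4/pi)^s * sqrt(|disc(K)|) = (2!/2^2) * (4/pi)^1 * sqrt(431)
= 0.5 * 1.273240 * 20.760539
= 13.2166

13.2166


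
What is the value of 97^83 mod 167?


p = 167 is prime and the exponent is (p-1)/2 = 83, so by Euler's criterion 97^83 = (97/167) = +1 or -1 mod 167.
Compute by square-and-multiply:
  83 = 64 + 16 + 2 + 1 (binary 1010011)
  Repeated squaring mod 167: 97^1 = 97, 97^2 = 57, 97^4 = 76, 97^8 = 98, 97^16 = 85, 97^32 = 44, 97^64 = 99
  97^83 = 97^64 * 97^16 * 97^2 * 97^1 = 99 * 85 * 57 * 97 mod 167
    99 * 85 = 8415 = 65 mod 167
    65 * 57 = 3705 = 31 mod 167
    31 * 97 = 3007 = 1 mod 167
  97^83 = 1 mod 167
Result 1: 97 is a quadratic residue mod 167.
97^83 mod 167 = 1

1


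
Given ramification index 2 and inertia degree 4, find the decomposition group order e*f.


|D_P| = e * f
= 2 * 4
= 8

8


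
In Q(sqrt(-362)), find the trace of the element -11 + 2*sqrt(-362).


Tr(a + b*sqrt(d)) = (a + b*sqrt(d)) + (a - b*sqrt(d)) = 2a
= 2 * (-11)
= -22

-22


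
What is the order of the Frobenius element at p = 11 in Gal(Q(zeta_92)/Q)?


The Frobenius at p in Gal(Q(zeta_n)/Q) = (Z/nZ)* is the class of p, so its order is ord_92(11), the smallest k >= 1 with 11^k = 1 mod 92.
n = 92 = 2^2 * 23, phi(92) = 44; the order divides phi(n).
Divisors of 44: 1, 2, 4, 11, 22, 44
Repeated squaring mod 92: 11^1 = 11, 11^2 = 29, 11^4 = 13, 11^8 = 77, 11^16 = 41, 11^32 = 25
Test divisors in increasing order:
  k=1: 11^1 = 11 mod 92
  k=2: 11^2 = 29 mod 92
  k=4: 11^4 = 13 mod 92
  k=11: 11^11 = 77 * 29 * 11 = 91 mod 92
  k=22: 11^22 = 41 * 13 * 29 = 1 mod 92  <- first divisor giving 1
Order = 22

22


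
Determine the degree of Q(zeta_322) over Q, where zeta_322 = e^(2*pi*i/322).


The degree equals Euler's totient phi(322).
322 = 2 * 7 * 23
phi(322) = 132

132


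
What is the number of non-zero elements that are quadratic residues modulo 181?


For prime p, the number of non-zero quadratic residues is (p-1)/2.
= (181-1)/2
= 90

90


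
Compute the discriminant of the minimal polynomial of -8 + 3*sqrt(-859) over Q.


The element -8 + 3*sqrt(-859) has minimal polynomial:
x^2 + 16*x + 7795
Discriminant = (16)^2 - 4*(7795)
= 256 - 31180
= -30924

-30924


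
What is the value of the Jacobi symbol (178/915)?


Compute (178/915) via quadratic reciprocity:
  pull out 2: (2/915) = -1  (since 915 mod 8 = 3)
  reciprocity: (89/915) -> +(915/89)
  reduce: (25/89)
  reciprocity: (25/89) -> +(89/25)
  reduce: (14/25)
  pull out 2: (2/25) = +1  (since 25 mod 8 = 1)
  reciprocity: (7/25) -> +(25/7)
  reduce: (4/7)
  pull out 2: (2/7) = +1  (since 7 mod 8 = 7)
  pull out 2: (2/7) = +1  (since 7 mod 8 = 7)
  (1/7) = 1
Product of signs = -1

-1


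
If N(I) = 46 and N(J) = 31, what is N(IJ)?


N(IJ) = N(I) * N(J)
= 46 * 31
= 1426

1426


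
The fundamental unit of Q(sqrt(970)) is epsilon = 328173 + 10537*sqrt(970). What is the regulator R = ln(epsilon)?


epsilon = 328173 + 10537*sqrt(970)
= 656346.0000
R = ln(656346.0000)
= 13.3944

13.3944


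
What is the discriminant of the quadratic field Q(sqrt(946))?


For K = Q(sqrt(d)) with d squarefree: disc(K) = d if d = 1 mod 4, and disc(K) = 4d if d = 2 or 3 mod 4.
Here d = 946, and d mod 4 = 2.
d = 2 mod 4, not 1 (O_K = Z[sqrt(d)]), so disc(K) = 4d = 4 * (946) = 3784

3784


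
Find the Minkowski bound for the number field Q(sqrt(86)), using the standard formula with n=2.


d = 86, d mod 4 = 2, so disc(K) = 4d = 344; |disc(K)| = 344
Real quadratic field, so n = 2, s = r2 = 0, r1 = 2
M = (n!/n^n) * (4/pi)^s * sqrt(|disc(K)|) = (2!/2^2) * (4/pi)^0 * sqrt(344)
= 0.5 * 1.000000 * 18.547237
= 9.2736

9.2736


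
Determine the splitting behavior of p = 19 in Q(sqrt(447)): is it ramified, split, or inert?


K = Q(sqrt(447)). Since d mod 4 = 3, disc(K) = 1788.
Check p | disc: 1788 mod 19 = 2.
p does not divide disc. Compute Legendre symbol (d/p):
10^((19-1)/2) mod 19 = -1
(d/p) = -1, so p is inert: (p) stays prime with e=1, f=2, g=1.
Therefore p is inert.

inert


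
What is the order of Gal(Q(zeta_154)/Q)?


|Gal(Q(zeta_154)/Q)| = phi(154)
= 60

60


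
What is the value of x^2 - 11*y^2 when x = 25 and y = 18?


x^2 - d*y^2
= 25^2 - 11*18^2
= 625 - 3564
= -2939

-2939


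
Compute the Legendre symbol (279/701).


p = 701 is prime, so compute (279/701) with the reciprocity algorithm (Jacobi-symbol steps: pull out 2s via (2/n), flip via reciprocity, reduce):
  reciprocity: (279/701) -> +(701/279)
  reduce: (143/279)
  reciprocity: (143/279) -> -(279/143)
  reduce: (136/143)
  pull out 2: (2/143) = +1  (since 143 mod 8 = 7)
  pull out 2: (2/143) = +1  (since 143 mod 8 = 7)
  pull out 2: (2/143) = +1  (since 143 mod 8 = 7)
  reciprocity: (17/143) -> +(143/17)
  reduce: (7/17)
  reciprocity: (7/17) -> +(17/7)
  reduce: (3/7)
  reciprocity: (3/7) -> -(7/3)
  reduce: (1/3)
  (1/3) = 1
Product of signs = 1
(279/701) = 1

1


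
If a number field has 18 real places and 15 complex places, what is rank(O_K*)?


By Dirichlet's unit theorem:
rank = r1 + r2 - 1
= 18 + 15 - 1
= 32

32


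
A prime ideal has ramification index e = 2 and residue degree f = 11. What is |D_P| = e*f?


|D_P| = e * f
= 2 * 11
= 22

22


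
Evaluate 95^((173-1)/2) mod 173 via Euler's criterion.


p = 173 is prime and the exponent is (p-1)/2 = 86, so by Euler's criterion 95^86 = (95/173) = +1 or -1 mod 173.
Compute by square-and-multiply:
  86 = 64 + 16 + 4 + 2 (binary 1010110)
  Repeated squaring mod 173: 95^1 = 95, 95^2 = 29, 95^4 = 149, 95^8 = 57, 95^16 = 135, 95^32 = 60, 95^64 = 140
  95^86 = 95^64 * 95^16 * 95^4 * 95^2 = 140 * 135 * 149 * 29 mod 173
    140 * 135 = 18900 = 43 mod 173
    43 * 149 = 6407 = 6 mod 173
    6 * 29 = 174 = 1 mod 173
  95^86 = 1 mod 173
Result 1: 95 is a quadratic residue mod 173.
95^86 mod 173 = 1

1


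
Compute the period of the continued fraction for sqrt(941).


Run the CF algorithm for sqrt(941).
a_0 = floor(sqrt(941)) = 30; set m_0=0, q_0=1.
Recurrence: m' = q*a - m,  q' = (d - m'^2)/q,  a' = floor((a_0 + m')/q').
  step 1: m=30, q=41, a=1
  step 2: m=11, q=20, a=2
  step 3: m=29, q=5, a=11
  step 4: m=26, q=53, a=1
  step 5: m=27, q=4, a=14
  step 6: m=29, q=25, a=2
  step 7: m=21, q=20, a=2
  step 8: m=19, q=29, a=1
  step 9: m=10, q=29, a=1
  step 10: m=19, q=20, a=2
  step 11: m=21, q=25, a=2
  step 12: m=29, q=4, a=14
  step 13: m=27, q=53, a=1
  step 14: m=26, q=5, a=11
  step 15: m=29, q=20, a=2
  step 16: m=11, q=41, a=1
  step 17: m=30, q=1, a=60
a_17 = 2*a_0 = 60, so the period closes here.
sqrt(941) = [30; 1, 2, 11, 1, 14, 2, 2, 1, 1, 2, 2, 14, 1, 11, 2, 1, 60]
Period length = 17

17


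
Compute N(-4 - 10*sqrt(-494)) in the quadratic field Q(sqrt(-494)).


N(a + b*sqrt(d)) = a^2 - d*b^2
= (-4)^2 - (-494)*(-10)^2
= 16 + 49400
= 49416

49416


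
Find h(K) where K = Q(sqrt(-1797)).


K = Q(sqrt(-1797)). d mod 4 = 3, so D = disc(K) = 4d = -7188
h(K) equals the number of primitive reduced positive-definite forms (a, b, c) = a*x^2 + b*x*y + c*y^2 with b^2 - 4ac = D,
where reduced means |b| <= a <= c, with b >= 0 whenever |b| = a or a = c, and primitive means gcd(a, b, c) = 1.
Reduced forces 3a^2 <= |D| = 7188, so 1 <= a <= 48; b must have the parity of D, and c = (b^2 - D)/(4a) must be an integer >= a.
Enumerate a = 1..48, b in [-a, a]:
  a=1: (1, 0, 1797)  [1]
  a=2: (2, 2, 899)  [1]
  a=3: (3, 0, 599)  [1]
  a=4..5: none
  a=6: (6, 6, 301)  [1]
  a=7: (7, -6, 258), (7, 6, 258)  [2]
  a=8..12: none
  a=13: (13, -12, 141), (13, 12, 141)  [2]
  a=14: (14, -6, 129), (14, 6, 129)  [2]
  a=15..20: none
  a=21: (21, -6, 86), (21, 6, 86)  [2]
  a=22..25: none
  a=26: (26, -14, 71), (26, 14, 71)  [2]
  a=27..28: none
  a=29: (29, -2, 62), (29, 2, 62)  [2]
  a=30: none
  a=31: (31, -2, 58), (31, 2, 58)  [2]
  a=32..36: none
  a=37: (37, -8, 49), (37, 8, 49)  [2]
  a=38: none
  a=39: (39, -12, 47), (39, 12, 47)  [2]
  a=40..41: none
  a=42: (42, -6, 43), (42, 6, 43)  [2]
  a=43..48: none
Total reduced forms: 1 + 1 + 1 + 1 + 2 + 2 + 2 + 2 + 2 + 2 + 2 + 2 + 2 + 2 = 24
h = 24

24


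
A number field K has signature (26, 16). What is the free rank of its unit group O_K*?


By Dirichlet's unit theorem:
rank = r1 + r2 - 1
= 26 + 16 - 1
= 41

41


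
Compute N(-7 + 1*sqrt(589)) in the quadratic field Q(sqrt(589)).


N(a + b*sqrt(d)) = a^2 - d*b^2
= (-7)^2 - (589)*(1)^2
= 49 - 589
= -540

-540


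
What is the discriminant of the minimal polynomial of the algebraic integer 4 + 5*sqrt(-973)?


The element 4 + 5*sqrt(-973) has minimal polynomial:
x^2 - 8*x + 24341
Discriminant = (-8)^2 - 4*(24341)
= 64 - 97364
= -97300

-97300


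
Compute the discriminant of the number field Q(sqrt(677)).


For K = Q(sqrt(d)) with d squarefree: disc(K) = d if d = 1 mod 4, and disc(K) = 4d if d = 2 or 3 mod 4.
Here d = 677, and d mod 4 = 1.
d = 1 mod 4 (O_K = Z[(1+sqrt(d))/2]), so disc(K) = d = 677

677


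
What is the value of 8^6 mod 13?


p = 13 is prime and the exponent is (p-1)/2 = 6, so by Euler's criterion 8^6 = (8/13) = +1 or -1 mod 13.
Compute by square-and-multiply:
  6 = 4 + 2 (binary 110)
  Repeated squaring mod 13: 8^1 = 8, 8^2 = 12, 8^4 = 1
  8^6 = 8^4 * 8^2 = 1 * 12 mod 13
    1 * 12 = 12 = 12 mod 13
  8^6 = 12 mod 13
Result 12 = p - 1 = -1 mod 13: 8 is a quadratic non-residue mod 13. As a residue in [0, p-1] the value is 12.
8^6 mod 13 = 12

12


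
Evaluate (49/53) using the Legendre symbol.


p = 53 is prime, so compute (49/53) with the reciprocity algorithm (Jacobi-symbol steps: pull out 2s via (2/n), flip via reciprocity, reduce):
  reciprocity: (49/53) -> +(53/49)
  reduce: (4/49)
  pull out 2: (2/49) = +1  (since 49 mod 8 = 1)
  pull out 2: (2/49) = +1  (since 49 mod 8 = 1)
  (1/49) = 1
Product of signs = 1
(49/53) = 1

1


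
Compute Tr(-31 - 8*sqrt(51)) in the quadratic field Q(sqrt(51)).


Tr(a + b*sqrt(d)) = (a + b*sqrt(d)) + (a - b*sqrt(d)) = 2a
= 2 * (-31)
= -62

-62


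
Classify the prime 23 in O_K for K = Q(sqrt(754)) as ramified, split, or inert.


K = Q(sqrt(754)). Since d mod 4 = 2, disc(K) = 3016.
Check p | disc: 3016 mod 23 = 3.
p does not divide disc. Compute Legendre symbol (d/p):
18^((23-1)/2) mod 23 = 1
(d/p) = 1, so p splits: (p) = P*P' with e=1, f=1, g=2.
Therefore p is split.

split


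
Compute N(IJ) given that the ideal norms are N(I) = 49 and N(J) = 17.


N(IJ) = N(I) * N(J)
= 49 * 17
= 833

833


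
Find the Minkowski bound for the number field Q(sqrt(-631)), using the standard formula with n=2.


d = -631, d mod 4 = 1, so disc(K) = d = -631; |disc(K)| = 631
Imaginary quadratic field, so n = 2, s = r2 = 1, r1 = 0
M = (n!/n^n) * (4/pi)^s * sqrt(|disc(K)|) = (2!/2^2) * (4/pi)^1 * sqrt(631)
= 0.5 * 1.273240 * 25.119713
= 15.9917

15.9917


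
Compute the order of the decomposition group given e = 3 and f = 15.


|D_P| = e * f
= 3 * 15
= 45

45


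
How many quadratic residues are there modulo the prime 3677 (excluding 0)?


For prime p, the number of non-zero quadratic residues is (p-1)/2.
= (3677-1)/2
= 1838

1838


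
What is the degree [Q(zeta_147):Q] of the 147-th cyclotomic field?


The degree equals Euler's totient phi(147).
147 = 3 * 7^2
phi(147) = 84

84


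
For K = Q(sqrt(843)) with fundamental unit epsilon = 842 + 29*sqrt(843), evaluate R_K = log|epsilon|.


epsilon = 842 + 29*sqrt(843)
= 1683.9994
R = ln(1683.9994)
= 7.4289

7.4289


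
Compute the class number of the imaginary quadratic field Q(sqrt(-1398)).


K = Q(sqrt(-1398)). d mod 4 = 2, so D = disc(K) = 4d = -5592
h(K) equals the number of primitive reduced positive-definite forms (a, b, c) = a*x^2 + b*x*y + c*y^2 with b^2 - 4ac = D,
where reduced means |b| <= a <= c, with b >= 0 whenever |b| = a or a = c, and primitive means gcd(a, b, c) = 1.
Reduced forces 3a^2 <= |D| = 5592, so 1 <= a <= 43; b must have the parity of D, and c = (b^2 - D)/(4a) must be an integer >= a.
Enumerate a = 1..43, b in [-a, a]:
  a=1: (1, 0, 1398)  [1]
  a=2: (2, 0, 699)  [1]
  a=3: (3, 0, 466)  [1]
  a=4..5: none
  a=6: (6, 0, 233)  [1]
  a=7: (7, -6, 201), (7, 6, 201)  [2]
  a=8..13: none
  a=14: (14, -8, 101), (14, 8, 101)  [2]
  a=15..16: none
  a=17: (17, -16, 86), (17, 16, 86)  [2]
  a=18..20: none
  a=21: (21, -6, 67), (21, 6, 67)  [2]
  a=22..28: none
  a=29: (29, -18, 51), (29, 18, 51)  [2]
  a=30: none
  a=31: (31, -22, 49), (31, 22, 49)  [2]
  a=32..33: none
  a=34: (34, -16, 43), (34, 16, 43)  [2]
  a=35..40: none
  a=41: (41, -36, 42), (41, 36, 42)  [2]
  a=42..43: none
Total reduced forms: 1 + 1 + 1 + 1 + 2 + 2 + 2 + 2 + 2 + 2 + 2 + 2 = 20
h = 20

20


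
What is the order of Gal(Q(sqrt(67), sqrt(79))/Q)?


The 2 square roots of distinct primes are multiplicatively independent over Q,
so [K:Q] = 2^2 and Gal(K/Q) is isomorphic to (Z/2Z)^2.
|Gal| = 2^2 = 4

4


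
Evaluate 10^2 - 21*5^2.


x^2 - d*y^2
= 10^2 - 21*5^2
= 100 - 525
= -425

-425


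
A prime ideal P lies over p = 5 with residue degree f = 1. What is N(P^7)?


N(P^a) = p^(a*f)
= 5^(7*1)
= 5^7
= 78125

78125


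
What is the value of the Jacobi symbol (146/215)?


Compute (146/215) via quadratic reciprocity:
  pull out 2: (2/215) = +1  (since 215 mod 8 = 7)
  reciprocity: (73/215) -> +(215/73)
  reduce: (69/73)
  reciprocity: (69/73) -> +(73/69)
  reduce: (4/69)
  pull out 2: (2/69) = -1  (since 69 mod 8 = 5)
  pull out 2: (2/69) = -1  (since 69 mod 8 = 5)
  (1/69) = 1
Product of signs = 1

1


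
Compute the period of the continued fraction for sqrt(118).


Run the CF algorithm for sqrt(118).
a_0 = floor(sqrt(118)) = 10; set m_0=0, q_0=1.
Recurrence: m' = q*a - m,  q' = (d - m'^2)/q,  a' = floor((a_0 + m')/q').
  step 1: m=10, q=18, a=1
  step 2: m=8, q=3, a=6
  step 3: m=10, q=6, a=3
  step 4: m=8, q=9, a=2
  step 5: m=10, q=2, a=10
  step 6: m=10, q=9, a=2
  step 7: m=8, q=6, a=3
  step 8: m=10, q=3, a=6
  step 9: m=8, q=18, a=1
  step 10: m=10, q=1, a=20
a_10 = 2*a_0 = 20, so the period closes here.
sqrt(118) = [10; 1, 6, 3, 2, 10, 2, 3, 6, 1, 20]
Period length = 10

10


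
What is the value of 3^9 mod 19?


p = 19 is prime and the exponent is (p-1)/2 = 9, so by Euler's criterion 3^9 = (3/19) = +1 or -1 mod 19.
Compute by square-and-multiply:
  9 = 8 + 1 (binary 1001)
  Repeated squaring mod 19: 3^1 = 3, 3^2 = 9, 3^4 = 5, 3^8 = 6
  3^9 = 3^8 * 3^1 = 6 * 3 mod 19
    6 * 3 = 18 = 18 mod 19
  3^9 = 18 mod 19
Result 18 = p - 1 = -1 mod 19: 3 is a quadratic non-residue mod 19. As a residue in [0, p-1] the value is 18.
3^9 mod 19 = 18

18


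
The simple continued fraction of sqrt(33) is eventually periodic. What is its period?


Run the CF algorithm for sqrt(33).
a_0 = floor(sqrt(33)) = 5; set m_0=0, q_0=1.
Recurrence: m' = q*a - m,  q' = (d - m'^2)/q,  a' = floor((a_0 + m')/q').
  step 1: m=5, q=8, a=1
  step 2: m=3, q=3, a=2
  step 3: m=3, q=8, a=1
  step 4: m=5, q=1, a=10
a_4 = 2*a_0 = 10, so the period closes here.
sqrt(33) = [5; 1, 2, 1, 10]
Period length = 4

4


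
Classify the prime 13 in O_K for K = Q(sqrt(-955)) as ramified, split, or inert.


K = Q(sqrt(-955)). Since d mod 4 = 1, disc(K) = -955.
Check p | disc: -955 mod 13 = 7.
p does not divide disc. Compute Legendre symbol (d/p):
7^((13-1)/2) mod 13 = -1
(d/p) = -1, so p is inert: (p) stays prime with e=1, f=2, g=1.
Therefore p is inert.

inert


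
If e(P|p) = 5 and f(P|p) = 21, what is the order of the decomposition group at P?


|D_P| = e * f
= 5 * 21
= 105

105


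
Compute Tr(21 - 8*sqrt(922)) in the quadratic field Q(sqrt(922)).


Tr(a + b*sqrt(d)) = (a + b*sqrt(d)) + (a - b*sqrt(d)) = 2a
= 2 * (21)
= 42

42


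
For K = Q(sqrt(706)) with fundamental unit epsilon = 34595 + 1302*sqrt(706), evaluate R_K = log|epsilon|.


epsilon = 34595 + 1302*sqrt(706)
= 69190.0000
R = ln(69190.0000)
= 11.1446

11.1446


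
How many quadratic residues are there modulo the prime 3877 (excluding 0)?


For prime p, the number of non-zero quadratic residues is (p-1)/2.
= (3877-1)/2
= 1938

1938


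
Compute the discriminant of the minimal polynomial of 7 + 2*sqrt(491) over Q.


The element 7 + 2*sqrt(491) has minimal polynomial:
x^2 - 14*x - 1915
Discriminant = (-14)^2 - 4*(-1915)
= 196 + 7660
= 7856

7856


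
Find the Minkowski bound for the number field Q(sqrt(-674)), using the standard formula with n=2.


d = -674, d mod 4 = 2, so disc(K) = 4d = -2696; |disc(K)| = 2696
Imaginary quadratic field, so n = 2, s = r2 = 1, r1 = 0
M = (n!/n^n) * (4/pi)^s * sqrt(|disc(K)|) = (2!/2^2) * (4/pi)^1 * sqrt(2696)
= 0.5 * 1.273240 * 51.923020
= 33.0552

33.0552


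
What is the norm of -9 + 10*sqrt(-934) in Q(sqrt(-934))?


N(a + b*sqrt(d)) = a^2 - d*b^2
= (-9)^2 - (-934)*(10)^2
= 81 + 93400
= 93481

93481


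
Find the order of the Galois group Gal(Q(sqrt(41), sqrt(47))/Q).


The 2 square roots of distinct primes are multiplicatively independent over Q,
so [K:Q] = 2^2 and Gal(K/Q) is isomorphic to (Z/2Z)^2.
|Gal| = 2^2 = 4

4


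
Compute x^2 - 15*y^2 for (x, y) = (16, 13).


x^2 - d*y^2
= 16^2 - 15*13^2
= 256 - 2535
= -2279

-2279


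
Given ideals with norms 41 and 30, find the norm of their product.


N(IJ) = N(I) * N(J)
= 41 * 30
= 1230

1230


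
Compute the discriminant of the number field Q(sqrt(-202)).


For K = Q(sqrt(d)) with d squarefree: disc(K) = d if d = 1 mod 4, and disc(K) = 4d if d = 2 or 3 mod 4.
Here d = -202, and d mod 4 = 2.
d = 2 mod 4, not 1 (O_K = Z[sqrt(d)]), so disc(K) = 4d = 4 * (-202) = -808

-808


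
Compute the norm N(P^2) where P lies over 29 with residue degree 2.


N(P^a) = p^(a*f)
= 29^(2*2)
= 29^4
= 707281

707281


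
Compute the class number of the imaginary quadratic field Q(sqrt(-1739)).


K = Q(sqrt(-1739)). d mod 4 = 1, so D = disc(K) = d = -1739
h(K) equals the number of primitive reduced positive-definite forms (a, b, c) = a*x^2 + b*x*y + c*y^2 with b^2 - 4ac = D,
where reduced means |b| <= a <= c, with b >= 0 whenever |b| = a or a = c, and primitive means gcd(a, b, c) = 1.
Reduced forces 3a^2 <= |D| = 1739, so 1 <= a <= 24; b must have the parity of D, and c = (b^2 - D)/(4a) must be an integer >= a.
Enumerate a = 1..24, b in [-a, a]:
  a=1: (1, 1, 435)  [1]
  a=2: none
  a=3: (3, -1, 145), (3, 1, 145)  [2]
  a=4: none
  a=5: (5, -1, 87), (5, 1, 87)  [2]
  a=6: none
  a=7: (7, -5, 63), (7, 5, 63)  [2]
  a=8: none
  a=9: (9, -5, 49), (9, 5, 49)  [2]
  a=10..12: none
  a=13: (13, -9, 35), (13, 9, 35)  [2]
  a=14: none
  a=15: (15, -11, 31), (15, -1, 29), (15, 1, 29), (15, 11, 31)  [4]
  a=16..18: none
  a=19: (19, -3, 23), (19, 3, 23)  [2]
  a=20: none
  a=21: (21, -19, 25), (21, 5, 21), (21, 19, 25)  [3]
  a=22..24: none
Total reduced forms: 1 + 2 + 2 + 2 + 2 + 2 + 4 + 2 + 3 = 20
h = 20

20


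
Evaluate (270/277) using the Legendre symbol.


p = 277 is prime, so compute (270/277) with the reciprocity algorithm (Jacobi-symbol steps: pull out 2s via (2/n), flip via reciprocity, reduce):
  pull out 2: (2/277) = -1  (since 277 mod 8 = 5)
  reciprocity: (135/277) -> +(277/135)
  reduce: (7/135)
  reciprocity: (7/135) -> -(135/7)
  reduce: (2/7)
  pull out 2: (2/7) = +1  (since 7 mod 8 = 7)
  (1/7) = 1
Product of signs = 1
(270/277) = 1

1


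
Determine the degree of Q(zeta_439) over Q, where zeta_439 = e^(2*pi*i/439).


The degree equals Euler's totient phi(439).
439 = 439
phi(439) = 438

438


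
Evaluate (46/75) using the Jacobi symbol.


Compute (46/75) via quadratic reciprocity:
  pull out 2: (2/75) = -1  (since 75 mod 8 = 3)
  reciprocity: (23/75) -> -(75/23)
  reduce: (6/23)
  pull out 2: (2/23) = +1  (since 23 mod 8 = 7)
  reciprocity: (3/23) -> -(23/3)
  reduce: (2/3)
  pull out 2: (2/3) = -1  (since 3 mod 8 = 3)
  (1/3) = 1
Product of signs = 1

1


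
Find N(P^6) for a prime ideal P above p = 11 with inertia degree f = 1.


N(P^a) = p^(a*f)
= 11^(6*1)
= 11^6
= 1771561

1771561


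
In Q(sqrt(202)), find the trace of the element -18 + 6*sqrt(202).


Tr(a + b*sqrt(d)) = (a + b*sqrt(d)) + (a - b*sqrt(d)) = 2a
= 2 * (-18)
= -36

-36


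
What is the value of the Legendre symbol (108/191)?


p = 191 is prime, so compute (108/191) with the reciprocity algorithm (Jacobi-symbol steps: pull out 2s via (2/n), flip via reciprocity, reduce):
  pull out 2: (2/191) = +1  (since 191 mod 8 = 7)
  pull out 2: (2/191) = +1  (since 191 mod 8 = 7)
  reciprocity: (27/191) -> -(191/27)
  reduce: (2/27)
  pull out 2: (2/27) = -1  (since 27 mod 8 = 3)
  (1/27) = 1
Product of signs = 1
(108/191) = 1

1


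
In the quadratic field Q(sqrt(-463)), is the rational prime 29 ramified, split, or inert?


K = Q(sqrt(-463)). Since d mod 4 = 1, disc(K) = -463.
Check p | disc: -463 mod 29 = 1.
p does not divide disc. Compute Legendre symbol (d/p):
1^((29-1)/2) mod 29 = 1
(d/p) = 1, so p splits: (p) = P*P' with e=1, f=1, g=2.
Therefore p is split.

split


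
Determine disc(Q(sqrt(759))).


For K = Q(sqrt(d)) with d squarefree: disc(K) = d if d = 1 mod 4, and disc(K) = 4d if d = 2 or 3 mod 4.
Here d = 759, and d mod 4 = 3.
d = 3 mod 4, not 1 (O_K = Z[sqrt(d)]), so disc(K) = 4d = 4 * (759) = 3036

3036


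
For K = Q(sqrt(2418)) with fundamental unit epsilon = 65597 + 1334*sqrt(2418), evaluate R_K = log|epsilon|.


epsilon = 65597 + 1334*sqrt(2418)
= 131194.0000
R = ln(131194.0000)
= 11.7844

11.7844


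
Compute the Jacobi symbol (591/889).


Compute (591/889) via quadratic reciprocity:
  reciprocity: (591/889) -> +(889/591)
  reduce: (298/591)
  pull out 2: (2/591) = +1  (since 591 mod 8 = 7)
  reciprocity: (149/591) -> +(591/149)
  reduce: (144/149)
  pull out 2: (2/149) = -1  (since 149 mod 8 = 5)
  pull out 2: (2/149) = -1  (since 149 mod 8 = 5)
  pull out 2: (2/149) = -1  (since 149 mod 8 = 5)
  pull out 2: (2/149) = -1  (since 149 mod 8 = 5)
  reciprocity: (9/149) -> +(149/9)
  reduce: (5/9)
  reciprocity: (5/9) -> +(9/5)
  reduce: (4/5)
  pull out 2: (2/5) = -1  (since 5 mod 8 = 5)
  pull out 2: (2/5) = -1  (since 5 mod 8 = 5)
  (1/5) = 1
Product of signs = 1

1


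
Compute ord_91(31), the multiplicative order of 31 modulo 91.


We want ord_91(31), the smallest k >= 1 with 31^k = 1 mod 91.
n = 91 = 7 * 13, phi(91) = 72; the order divides phi(n).
Divisors of 72: 1, 2, 3, 4, 6, 8, 9, 12, 18, 24, 36, 72
Repeated squaring mod 91: 31^1 = 31, 31^2 = 51, 31^4 = 53, 31^8 = 79, 31^16 = 53, 31^32 = 79, 31^64 = 53
Test divisors in increasing order:
  k=1: 31^1 = 31 mod 91
  k=2: 31^2 = 51 mod 91
  k=3: 31^3 = 51 * 31 = 34 mod 91
  k=4: 31^4 = 53 mod 91
  k=6: 31^6 = 53 * 51 = 64 mod 91
  k=8: 31^8 = 79 mod 91
  k=9: 31^9 = 79 * 31 = 83 mod 91
  k=12: 31^12 = 79 * 53 = 1 mod 91  <- first divisor giving 1
Order = 12

12


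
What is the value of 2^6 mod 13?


p = 13 is prime and the exponent is (p-1)/2 = 6, so by Euler's criterion 2^6 = (2/13) = +1 or -1 mod 13.
Compute by square-and-multiply:
  6 = 4 + 2 (binary 110)
  Repeated squaring mod 13: 2^1 = 2, 2^2 = 4, 2^4 = 3
  2^6 = 2^4 * 2^2 = 3 * 4 mod 13
    3 * 4 = 12 = 12 mod 13
  2^6 = 12 mod 13
Result 12 = p - 1 = -1 mod 13: 2 is a quadratic non-residue mod 13. As a residue in [0, p-1] the value is 12.
2^6 mod 13 = 12

12


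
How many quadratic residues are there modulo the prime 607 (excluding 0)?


For prime p, the number of non-zero quadratic residues is (p-1)/2.
= (607-1)/2
= 303

303


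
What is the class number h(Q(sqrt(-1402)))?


K = Q(sqrt(-1402)). d mod 4 = 2, so D = disc(K) = 4d = -5608
h(K) equals the number of primitive reduced positive-definite forms (a, b, c) = a*x^2 + b*x*y + c*y^2 with b^2 - 4ac = D,
where reduced means |b| <= a <= c, with b >= 0 whenever |b| = a or a = c, and primitive means gcd(a, b, c) = 1.
Reduced forces 3a^2 <= |D| = 5608, so 1 <= a <= 43; b must have the parity of D, and c = (b^2 - D)/(4a) must be an integer >= a.
Enumerate a = 1..43, b in [-a, a]:
  a=1: (1, 0, 1402)  [1]
  a=2: (2, 0, 701)  [1]
  a=3..16: none
  a=17: (17, -6, 83), (17, 6, 83)  [2]
  a=18: none
  a=19: (19, -4, 74), (19, 4, 74)  [2]
  a=20..22: none
  a=23: (23, -2, 61), (23, 2, 61)  [2]
  a=24..33: none
  a=34: (34, -28, 47), (34, 28, 47)  [2]
  a=35..36: none
  a=37: (37, -4, 38), (37, 4, 38)  [2]
  a=38..40: none
  a=41: (41, -38, 43), (41, 38, 43)  [2]
  a=42..43: none
Total reduced forms: 1 + 1 + 2 + 2 + 2 + 2 + 2 + 2 = 14
h = 14

14


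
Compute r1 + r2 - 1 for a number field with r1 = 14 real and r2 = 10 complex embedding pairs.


By Dirichlet's unit theorem:
rank = r1 + r2 - 1
= 14 + 10 - 1
= 23

23


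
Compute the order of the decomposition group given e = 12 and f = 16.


|D_P| = e * f
= 12 * 16
= 192

192


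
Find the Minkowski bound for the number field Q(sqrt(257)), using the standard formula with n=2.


d = 257, d mod 4 = 1, so disc(K) = d = 257; |disc(K)| = 257
Real quadratic field, so n = 2, s = r2 = 0, r1 = 2
M = (n!/n^n) * (4/pi)^s * sqrt(|disc(K)|) = (2!/2^2) * (4/pi)^0 * sqrt(257)
= 0.5 * 1.000000 * 16.031220
= 8.0156

8.0156


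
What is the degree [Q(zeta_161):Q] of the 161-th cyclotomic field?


The degree equals Euler's totient phi(161).
161 = 7 * 23
phi(161) = 132

132


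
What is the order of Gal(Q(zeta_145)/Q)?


|Gal(Q(zeta_145)/Q)| = phi(145)
= 112

112


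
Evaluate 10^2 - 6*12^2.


x^2 - d*y^2
= 10^2 - 6*12^2
= 100 - 864
= -764

-764


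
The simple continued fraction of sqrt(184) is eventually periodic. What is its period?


Run the CF algorithm for sqrt(184).
a_0 = floor(sqrt(184)) = 13; set m_0=0, q_0=1.
Recurrence: m' = q*a - m,  q' = (d - m'^2)/q,  a' = floor((a_0 + m')/q').
  step 1: m=13, q=15, a=1
  step 2: m=2, q=12, a=1
  step 3: m=10, q=7, a=3
  step 4: m=11, q=9, a=2
  step 5: m=7, q=15, a=1
  step 6: m=8, q=8, a=2
  step 7: m=8, q=15, a=1
  step 8: m=7, q=9, a=2
  step 9: m=11, q=7, a=3
  step 10: m=10, q=12, a=1
  step 11: m=2, q=15, a=1
  step 12: m=13, q=1, a=26
a_12 = 2*a_0 = 26, so the period closes here.
sqrt(184) = [13; 1, 1, 3, 2, 1, 2, 1, 2, 3, 1, 1, 26]
Period length = 12

12


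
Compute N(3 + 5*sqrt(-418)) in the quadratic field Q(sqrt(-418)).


N(a + b*sqrt(d)) = a^2 - d*b^2
= (3)^2 - (-418)*(5)^2
= 9 + 10450
= 10459

10459


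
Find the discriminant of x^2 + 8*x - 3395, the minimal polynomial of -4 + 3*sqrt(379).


The element -4 + 3*sqrt(379) has minimal polynomial:
x^2 + 8*x - 3395
Discriminant = (8)^2 - 4*(-3395)
= 64 + 13580
= 13644

13644


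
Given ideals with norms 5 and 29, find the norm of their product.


N(IJ) = N(I) * N(J)
= 5 * 29
= 145

145


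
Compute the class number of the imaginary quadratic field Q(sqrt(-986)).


K = Q(sqrt(-986)). d mod 4 = 2, so D = disc(K) = 4d = -3944
h(K) equals the number of primitive reduced positive-definite forms (a, b, c) = a*x^2 + b*x*y + c*y^2 with b^2 - 4ac = D,
where reduced means |b| <= a <= c, with b >= 0 whenever |b| = a or a = c, and primitive means gcd(a, b, c) = 1.
Reduced forces 3a^2 <= |D| = 3944, so 1 <= a <= 36; b must have the parity of D, and c = (b^2 - D)/(4a) must be an integer >= a.
Enumerate a = 1..36, b in [-a, a]:
  a=1: (1, 0, 986)  [1]
  a=2: (2, 0, 493)  [1]
  a=3: (3, -2, 329), (3, 2, 329)  [2]
  a=4: none
  a=5: (5, -4, 198), (5, 4, 198)  [2]
  a=6: (6, -4, 165), (6, 4, 165)  [2]
  a=7: (7, -2, 141), (7, 2, 141)  [2]
  a=8: none
  a=9: (9, -4, 110), (9, 4, 110)  [2]
  a=10: (10, -4, 99), (10, 4, 99)  [2]
  a=11: (11, -4, 90), (11, 4, 90)  [2]
  a=12..13: none
  a=14: (14, -12, 73), (14, 12, 73)  [2]
  a=15: (15, -14, 69), (15, -4, 66), (15, 4, 66), (15, 14, 69)  [4]
  a=16: none
  a=17: (17, 0, 58)  [1]
  a=18: (18, -4, 55), (18, 4, 55)  [2]
  a=19..20: none
  a=21: (21, -16, 50), (21, -2, 47), (21, 2, 47), (21, 16, 50)  [4]
  a=22: (22, -4, 45), (22, 4, 45)  [2]
  a=23: (23, -14, 45), (23, 14, 45)  [2]
  a=24: none
  a=25: (25, -16, 42), (25, 16, 42)  [2]
  a=26: none
  a=27: (27, -22, 41), (27, 22, 41)  [2]
  a=28: none
  a=29: (29, 0, 34)  [1]
  a=30: (30, -16, 35), (30, -4, 33), (30, 4, 33), (30, 16, 35)  [4]
  a=31..32: none
  a=33: (33, -26, 35), (33, 26, 35)  [2]
  a=34..36: none
Total reduced forms: 1 + 1 + 2 + 2 + 2 + 2 + 2 + 2 + 2 + 2 + 4 + 1 + 2 + 4 + 2 + 2 + 2 + 2 + 1 + 4 + 2 = 44
h = 44

44


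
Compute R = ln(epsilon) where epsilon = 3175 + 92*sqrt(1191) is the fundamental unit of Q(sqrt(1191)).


epsilon = 3175 + 92*sqrt(1191)
= 6349.9998
R = ln(6349.9998)
= 8.7562

8.7562


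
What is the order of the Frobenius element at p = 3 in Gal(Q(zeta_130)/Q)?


The Frobenius at p in Gal(Q(zeta_n)/Q) = (Z/nZ)* is the class of p, so its order is ord_130(3), the smallest k >= 1 with 3^k = 1 mod 130.
n = 130 = 2 * 5 * 13, phi(130) = 48; the order divides phi(n).
Divisors of 48: 1, 2, 3, 4, 6, 8, 12, 16, 24, 48
Repeated squaring mod 130: 3^1 = 3, 3^2 = 9, 3^4 = 81, 3^8 = 61, 3^16 = 81, 3^32 = 61
Test divisors in increasing order:
  k=1: 3^1 = 3 mod 130
  k=2: 3^2 = 9 mod 130
  k=3: 3^3 = 9 * 3 = 27 mod 130
  k=4: 3^4 = 81 mod 130
  k=6: 3^6 = 81 * 9 = 79 mod 130
  k=8: 3^8 = 61 mod 130
  k=12: 3^12 = 61 * 81 = 1 mod 130  <- first divisor giving 1
Order = 12

12


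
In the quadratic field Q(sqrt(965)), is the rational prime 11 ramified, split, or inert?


K = Q(sqrt(965)). Since d mod 4 = 1, disc(K) = 965.
Check p | disc: 965 mod 11 = 8.
p does not divide disc. Compute Legendre symbol (d/p):
8^((11-1)/2) mod 11 = -1
(d/p) = -1, so p is inert: (p) stays prime with e=1, f=2, g=1.
Therefore p is inert.

inert


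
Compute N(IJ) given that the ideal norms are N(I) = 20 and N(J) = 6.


N(IJ) = N(I) * N(J)
= 20 * 6
= 120

120


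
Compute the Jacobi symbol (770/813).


Compute (770/813) via quadratic reciprocity:
  pull out 2: (2/813) = -1  (since 813 mod 8 = 5)
  reciprocity: (385/813) -> +(813/385)
  reduce: (43/385)
  reciprocity: (43/385) -> +(385/43)
  reduce: (41/43)
  reciprocity: (41/43) -> +(43/41)
  reduce: (2/41)
  pull out 2: (2/41) = +1  (since 41 mod 8 = 1)
  (1/41) = 1
Product of signs = -1

-1


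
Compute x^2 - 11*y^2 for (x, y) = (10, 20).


x^2 - d*y^2
= 10^2 - 11*20^2
= 100 - 4400
= -4300

-4300


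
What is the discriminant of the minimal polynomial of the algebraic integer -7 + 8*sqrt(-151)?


The element -7 + 8*sqrt(-151) has minimal polynomial:
x^2 + 14*x + 9713
Discriminant = (14)^2 - 4*(9713)
= 196 - 38852
= -38656

-38656


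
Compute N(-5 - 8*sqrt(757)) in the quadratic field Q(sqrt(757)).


N(a + b*sqrt(d)) = a^2 - d*b^2
= (-5)^2 - (757)*(-8)^2
= 25 - 48448
= -48423

-48423


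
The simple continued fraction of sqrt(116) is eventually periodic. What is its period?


Run the CF algorithm for sqrt(116).
a_0 = floor(sqrt(116)) = 10; set m_0=0, q_0=1.
Recurrence: m' = q*a - m,  q' = (d - m'^2)/q,  a' = floor((a_0 + m')/q').
  step 1: m=10, q=16, a=1
  step 2: m=6, q=5, a=3
  step 3: m=9, q=7, a=2
  step 4: m=5, q=13, a=1
  step 5: m=8, q=4, a=4
  step 6: m=8, q=13, a=1
  step 7: m=5, q=7, a=2
  step 8: m=9, q=5, a=3
  step 9: m=6, q=16, a=1
  step 10: m=10, q=1, a=20
a_10 = 2*a_0 = 20, so the period closes here.
sqrt(116) = [10; 1, 3, 2, 1, 4, 1, 2, 3, 1, 20]
Period length = 10

10


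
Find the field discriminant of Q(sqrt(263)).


For K = Q(sqrt(d)) with d squarefree: disc(K) = d if d = 1 mod 4, and disc(K) = 4d if d = 2 or 3 mod 4.
Here d = 263, and d mod 4 = 3.
d = 3 mod 4, not 1 (O_K = Z[sqrt(d)]), so disc(K) = 4d = 4 * (263) = 1052

1052


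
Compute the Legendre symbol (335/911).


p = 911 is prime, so compute (335/911) with the reciprocity algorithm (Jacobi-symbol steps: pull out 2s via (2/n), flip via reciprocity, reduce):
  reciprocity: (335/911) -> -(911/335)
  reduce: (241/335)
  reciprocity: (241/335) -> +(335/241)
  reduce: (94/241)
  pull out 2: (2/241) = +1  (since 241 mod 8 = 1)
  reciprocity: (47/241) -> +(241/47)
  reduce: (6/47)
  pull out 2: (2/47) = +1  (since 47 mod 8 = 7)
  reciprocity: (3/47) -> -(47/3)
  reduce: (2/3)
  pull out 2: (2/3) = -1  (since 3 mod 8 = 3)
  (1/3) = 1
Product of signs = -1
(335/911) = -1

-1


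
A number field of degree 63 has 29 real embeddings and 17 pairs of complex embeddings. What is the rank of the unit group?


By Dirichlet's unit theorem:
rank = r1 + r2 - 1
= 29 + 17 - 1
= 45

45


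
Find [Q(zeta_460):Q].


The degree equals Euler's totient phi(460).
460 = 2^2 * 5 * 23
phi(460) = 176

176


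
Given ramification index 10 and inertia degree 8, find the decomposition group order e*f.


|D_P| = e * f
= 10 * 8
= 80

80


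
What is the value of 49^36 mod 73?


p = 73 is prime and the exponent is (p-1)/2 = 36, so by Euler's criterion 49^36 = (49/73) = +1 or -1 mod 73.
Compute by square-and-multiply:
  36 = 32 + 4 (binary 100100)
  Repeated squaring mod 73: 49^1 = 49, 49^2 = 65, 49^4 = 64, 49^8 = 8, 49^16 = 64, 49^32 = 8
  49^36 = 49^32 * 49^4 = 8 * 64 mod 73
    8 * 64 = 512 = 1 mod 73
  49^36 = 1 mod 73
Result 1: 49 is a quadratic residue mod 73.
49^36 mod 73 = 1

1


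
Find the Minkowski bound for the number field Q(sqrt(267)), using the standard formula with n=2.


d = 267, d mod 4 = 3, so disc(K) = 4d = 1068; |disc(K)| = 1068
Real quadratic field, so n = 2, s = r2 = 0, r1 = 2
M = (n!/n^n) * (4/pi)^s * sqrt(|disc(K)|) = (2!/2^2) * (4/pi)^0 * sqrt(1068)
= 0.5 * 1.000000 * 32.680269
= 16.3401

16.3401


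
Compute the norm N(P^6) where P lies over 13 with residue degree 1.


N(P^a) = p^(a*f)
= 13^(6*1)
= 13^6
= 4826809

4826809


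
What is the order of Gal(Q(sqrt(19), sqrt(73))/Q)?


The 2 square roots of distinct primes are multiplicatively independent over Q,
so [K:Q] = 2^2 and Gal(K/Q) is isomorphic to (Z/2Z)^2.
|Gal| = 2^2 = 4

4


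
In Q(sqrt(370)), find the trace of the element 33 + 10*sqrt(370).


Tr(a + b*sqrt(d)) = (a + b*sqrt(d)) + (a - b*sqrt(d)) = 2a
= 2 * (33)
= 66

66


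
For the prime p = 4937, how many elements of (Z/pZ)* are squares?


For prime p, the number of non-zero quadratic residues is (p-1)/2.
= (4937-1)/2
= 2468

2468


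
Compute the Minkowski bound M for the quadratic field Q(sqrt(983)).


d = 983, d mod 4 = 3, so disc(K) = 4d = 3932; |disc(K)| = 3932
Real quadratic field, so n = 2, s = r2 = 0, r1 = 2
M = (n!/n^n) * (4/pi)^s * sqrt(|disc(K)|) = (2!/2^2) * (4/pi)^0 * sqrt(3932)
= 0.5 * 1.000000 * 62.705662
= 31.3528

31.3528
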